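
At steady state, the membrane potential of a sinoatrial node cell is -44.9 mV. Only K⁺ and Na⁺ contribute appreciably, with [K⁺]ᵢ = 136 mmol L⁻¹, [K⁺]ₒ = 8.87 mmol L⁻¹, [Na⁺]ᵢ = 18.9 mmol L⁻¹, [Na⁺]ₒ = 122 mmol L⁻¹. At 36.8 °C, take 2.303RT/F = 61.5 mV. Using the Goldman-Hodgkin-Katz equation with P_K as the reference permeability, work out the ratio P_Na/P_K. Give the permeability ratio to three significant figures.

0.139

Let α = P_Na/P_K. GHK: Vm = 61.5·log₁₀[(Kₒ + α·Naₒ)/(Kᵢ + α·Naᵢ)].
10^(Vm/61.5) = 10^(-44.9/61.5) = 0.18617
So 0.18617·(Kᵢ + α·Naᵢ) = Kₒ + α·Naₒ → α = (0.18617·136.0 − 8.87) / (122.0 − 0.18617·18.9)
α = (25.32 − 8.87) / (122.0 − 3.519) = 16.45/118.5 = 0.1388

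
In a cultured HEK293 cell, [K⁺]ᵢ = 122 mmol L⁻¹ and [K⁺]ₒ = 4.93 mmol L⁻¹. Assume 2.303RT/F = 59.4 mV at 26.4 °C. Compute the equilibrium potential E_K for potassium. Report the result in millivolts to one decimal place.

-82.8 mV

E = (59.4/z) · log₁₀([K⁺]_out/[K⁺]_in) with z = +1.
= (59.4/1) · log₁₀(4.93/122) = 59.40 · log₁₀(0.04041)
= 59.40 · (-1.3935) = -82.77 mV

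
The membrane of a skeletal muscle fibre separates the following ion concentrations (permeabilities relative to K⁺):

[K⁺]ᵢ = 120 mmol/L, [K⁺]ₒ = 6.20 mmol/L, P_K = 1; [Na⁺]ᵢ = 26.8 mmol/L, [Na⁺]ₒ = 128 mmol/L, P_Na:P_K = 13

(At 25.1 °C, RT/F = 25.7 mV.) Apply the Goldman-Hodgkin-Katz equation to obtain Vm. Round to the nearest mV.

Vm = 25.7 · ln[(Σ P·[cation]ₒ + Σ P·[anion]ᵢ) / (Σ P·[cation]ᵢ + Σ P·[anion]ₒ)]
Numerator = 1×6.20 + 13×128 = 1670
Denominator = 1×120 + 13×26.8 = 468.4
Vm = 25.7 · ln(3.5658) = 25.7 × (1.2714) = 32.67 mV

33 mV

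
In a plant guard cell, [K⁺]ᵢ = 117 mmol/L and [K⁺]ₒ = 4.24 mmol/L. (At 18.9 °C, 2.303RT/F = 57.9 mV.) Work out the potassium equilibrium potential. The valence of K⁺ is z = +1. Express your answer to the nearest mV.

E = (57.9/z) · log₁₀([K⁺]_out/[K⁺]_in) with z = +1.
= (57.9/1) · log₁₀(4.24/117) = 57.90 · log₁₀(0.03624)
= 57.90 · (-1.4408) = -83.42 mV

-83 mV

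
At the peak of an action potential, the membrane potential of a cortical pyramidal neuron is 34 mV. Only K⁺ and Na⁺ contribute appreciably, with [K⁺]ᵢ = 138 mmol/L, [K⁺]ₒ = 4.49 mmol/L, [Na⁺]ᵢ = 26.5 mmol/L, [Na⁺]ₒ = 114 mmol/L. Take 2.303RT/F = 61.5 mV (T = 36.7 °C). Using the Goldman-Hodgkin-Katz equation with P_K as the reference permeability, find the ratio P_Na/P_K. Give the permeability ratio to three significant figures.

Let α = P_Na/P_K. GHK: Vm = 61.5·log₁₀[(Kₒ + α·Naₒ)/(Kᵢ + α·Naᵢ)].
10^(Vm/61.5) = 10^(34.0/61.5) = 3.5715
So 3.5715·(Kᵢ + α·Naᵢ) = Kₒ + α·Naₒ → α = (3.5715·138.0 − 4.49) / (114.0 − 3.5715·26.5)
α = (492.9 − 4.49) / (114.0 − 94.64) = 488.4/19.36 = 25.23

25.2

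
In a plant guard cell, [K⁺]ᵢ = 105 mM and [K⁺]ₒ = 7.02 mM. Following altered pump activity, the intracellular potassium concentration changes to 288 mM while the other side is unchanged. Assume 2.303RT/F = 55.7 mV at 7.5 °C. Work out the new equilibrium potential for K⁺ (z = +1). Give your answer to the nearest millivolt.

-90 mV

After the shift: [K⁺]_out = 7.02, [K⁺]_in = 288 mM.
E_new = (55.7/1)·log₁₀(7.02/288) = 55.70 · (-1.6131) = -89.85 mV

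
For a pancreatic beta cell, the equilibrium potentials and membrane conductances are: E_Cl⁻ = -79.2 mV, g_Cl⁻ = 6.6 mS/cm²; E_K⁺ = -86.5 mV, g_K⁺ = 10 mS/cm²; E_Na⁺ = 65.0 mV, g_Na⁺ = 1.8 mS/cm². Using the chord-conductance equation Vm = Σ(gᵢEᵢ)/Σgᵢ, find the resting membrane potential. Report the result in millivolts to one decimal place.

Σ gᵢEᵢ = 6.6·(-79.2) + 10·(-86.5) + 1.8·(65.0) = -1270.72
Σ gᵢ = 6.6 + 10 + 1.8 = 18.4
Vm = -1270.72 / 18.4 = -69.06 mV

-69.1 mV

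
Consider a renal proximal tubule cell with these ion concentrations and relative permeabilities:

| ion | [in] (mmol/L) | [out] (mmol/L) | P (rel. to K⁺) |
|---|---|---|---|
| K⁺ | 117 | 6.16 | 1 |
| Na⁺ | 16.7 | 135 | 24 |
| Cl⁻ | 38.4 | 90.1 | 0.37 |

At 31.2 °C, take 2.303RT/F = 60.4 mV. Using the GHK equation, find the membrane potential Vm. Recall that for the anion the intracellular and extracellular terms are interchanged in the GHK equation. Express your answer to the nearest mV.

47 mV

Vm = 60.4 · log₁₀[(Σ P·[cation]ₒ + Σ P·[anion]ᵢ) / (Σ P·[cation]ᵢ + Σ P·[anion]ₒ)]
Numerator = 1×6.16 + 24×135 + 0.37×38.4 = 3260
Denominator = 1×117 + 24×16.7 + 0.37×90.1 = 551.1
Vm = 60.4 · log₁₀(5.9157) = 60.4 × (0.7720) = 46.63 mV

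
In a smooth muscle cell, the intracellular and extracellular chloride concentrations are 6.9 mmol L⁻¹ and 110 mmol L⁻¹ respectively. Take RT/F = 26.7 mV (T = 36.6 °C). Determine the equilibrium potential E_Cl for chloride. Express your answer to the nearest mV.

E = (26.7/z) · ln([Cl⁻]_out/[Cl⁻]_in) with z = -1.
For an anion, dividing by z = -1 reverses the sign.
= (26.7/-1) · ln(110/6.9) = -26.70 · ln(15.94)
= -26.70 · (2.7690) = -73.93 mV

-74 mV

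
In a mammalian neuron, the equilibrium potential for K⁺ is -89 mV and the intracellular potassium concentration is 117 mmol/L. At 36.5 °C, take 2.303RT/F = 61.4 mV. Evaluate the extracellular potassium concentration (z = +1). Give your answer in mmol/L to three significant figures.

4.16 mmol/L

Nernst: E = (61.4/1) · log₁₀([out]/[in]), so log₁₀([out]/[in]) = -89.0 × 1 / 61.4 = -1.4495.
[out]/[in] = 10^(-1.4495) = 0.03552.
[out] = 0.03552 × 117 = 4.156 mmol/L.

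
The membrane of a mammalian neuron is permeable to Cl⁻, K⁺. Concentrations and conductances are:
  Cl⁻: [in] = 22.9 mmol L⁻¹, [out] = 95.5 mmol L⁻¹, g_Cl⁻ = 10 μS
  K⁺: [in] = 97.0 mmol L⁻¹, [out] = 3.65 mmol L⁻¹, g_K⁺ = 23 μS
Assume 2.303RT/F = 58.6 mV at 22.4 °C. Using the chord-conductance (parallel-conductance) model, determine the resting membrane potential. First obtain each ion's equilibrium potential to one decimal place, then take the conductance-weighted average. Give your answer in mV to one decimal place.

E_Cl⁻ = (58.6/-1)·log₁₀(95.5/22.9) = -36.3 mV
E_K⁺ = (58.6/1)·log₁₀(3.65/97.0) = -83.5 mV
Vm = (Σ gᵢEᵢ)/(Σ gᵢ) = (10·-36.3 + 23·-83.5) / (10 + 23)
= -2283.50 / 33 = -69.20 mV

-69.2 mV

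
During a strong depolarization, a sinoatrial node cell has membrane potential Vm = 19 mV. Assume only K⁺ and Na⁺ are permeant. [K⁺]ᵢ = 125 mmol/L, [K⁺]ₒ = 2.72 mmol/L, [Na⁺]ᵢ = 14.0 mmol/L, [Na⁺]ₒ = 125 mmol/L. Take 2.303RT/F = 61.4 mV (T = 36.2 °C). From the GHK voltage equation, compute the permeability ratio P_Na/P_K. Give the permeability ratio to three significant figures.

Let α = P_Na/P_K. GHK: Vm = 61.4·log₁₀[(Kₒ + α·Naₒ)/(Kᵢ + α·Naᵢ)].
10^(Vm/61.4) = 10^(19.0/61.4) = 2.0391
So 2.0391·(Kᵢ + α·Naᵢ) = Kₒ + α·Naₒ → α = (2.0391·125.0 − 2.72) / (125.0 − 2.0391·14.0)
α = (254.9 − 2.72) / (125.0 − 28.55) = 252.2/96.45 = 2.614

2.61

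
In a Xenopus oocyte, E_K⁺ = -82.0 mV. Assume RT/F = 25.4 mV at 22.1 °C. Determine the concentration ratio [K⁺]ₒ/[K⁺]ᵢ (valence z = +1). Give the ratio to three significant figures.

ln([out]/[in]) = E·z/(25.4) = -82.0 × 1 / 25.4 = -3.2283
[out]/[in] = e^(-3.2283) = 0.03962

0.0396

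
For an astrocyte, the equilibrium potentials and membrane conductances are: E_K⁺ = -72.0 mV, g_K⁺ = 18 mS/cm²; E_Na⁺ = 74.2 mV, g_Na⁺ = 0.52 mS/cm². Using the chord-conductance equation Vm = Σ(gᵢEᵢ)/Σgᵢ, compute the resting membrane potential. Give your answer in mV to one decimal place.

Σ gᵢEᵢ = 18·(-72.0) + 0.52·(74.2) = -1257.42
Σ gᵢ = 18 + 0.52 = 18.52
Vm = -1257.42 / 18.52 = -67.90 mV

-67.9 mV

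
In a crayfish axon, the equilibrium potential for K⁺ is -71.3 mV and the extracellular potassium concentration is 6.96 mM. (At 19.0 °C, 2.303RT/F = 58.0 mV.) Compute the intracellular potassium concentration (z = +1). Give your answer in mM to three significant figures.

118 mM

Nernst: E = (58.0/1) · log₁₀([out]/[in]), so log₁₀([out]/[in]) = -71.3 × 1 / 58.0 = -1.2293.
[out]/[in] = 10^(-1.2293) = 0.05898.
[in] = 6.96 / 0.05898 = 118 mM.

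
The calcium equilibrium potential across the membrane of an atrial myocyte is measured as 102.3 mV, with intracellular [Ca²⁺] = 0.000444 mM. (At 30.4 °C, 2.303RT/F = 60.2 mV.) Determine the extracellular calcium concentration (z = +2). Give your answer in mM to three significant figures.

1.11 mM

Nernst: E = (60.2/2) · log₁₀([out]/[in]), so log₁₀([out]/[in]) = 102.3 × 2 / 60.2 = 3.3987.
[out]/[in] = 10^(3.3987) = 2504.
[out] = 2504 × 0.000444 = 1.112 mM.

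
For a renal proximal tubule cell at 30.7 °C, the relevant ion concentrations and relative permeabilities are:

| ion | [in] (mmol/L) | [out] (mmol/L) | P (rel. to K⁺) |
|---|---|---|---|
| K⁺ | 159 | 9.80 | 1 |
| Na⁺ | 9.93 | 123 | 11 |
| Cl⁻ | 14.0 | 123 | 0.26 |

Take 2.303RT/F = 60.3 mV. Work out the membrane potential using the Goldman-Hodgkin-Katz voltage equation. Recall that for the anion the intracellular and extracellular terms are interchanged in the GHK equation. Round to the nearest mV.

40 mV

Vm = 60.3 · log₁₀[(Σ P·[cation]ₒ + Σ P·[anion]ᵢ) / (Σ P·[cation]ᵢ + Σ P·[anion]ₒ)]
Numerator = 1×9.80 + 11×123 + 0.26×14.0 = 1366
Denominator = 1×159 + 11×9.93 + 0.26×123 = 300.2
Vm = 60.3 · log₁₀(4.5516) = 60.3 × (0.6582) = 39.69 mV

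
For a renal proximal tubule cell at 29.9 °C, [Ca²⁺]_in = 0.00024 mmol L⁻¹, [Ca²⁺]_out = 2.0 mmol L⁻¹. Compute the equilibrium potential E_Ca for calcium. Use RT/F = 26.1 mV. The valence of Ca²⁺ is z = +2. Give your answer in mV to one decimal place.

117.8 mV

E = (26.1/z) · ln([Ca²⁺]_out/[Ca²⁺]_in) with z = +2.
= (26.1/2) · ln(2.0/0.00024) = 13.05 · ln(8333)
= 13.05 · (9.0280) = 117.82 mV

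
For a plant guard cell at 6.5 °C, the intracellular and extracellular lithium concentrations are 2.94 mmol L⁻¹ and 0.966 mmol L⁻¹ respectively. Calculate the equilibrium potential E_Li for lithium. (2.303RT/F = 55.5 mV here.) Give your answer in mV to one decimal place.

-26.8 mV

E = (55.5/z) · log₁₀([Li⁺]_out/[Li⁺]_in) with z = +1.
= (55.5/1) · log₁₀(0.966/2.94) = 55.50 · log₁₀(0.3286)
= 55.50 · (-0.4834) = -26.83 mV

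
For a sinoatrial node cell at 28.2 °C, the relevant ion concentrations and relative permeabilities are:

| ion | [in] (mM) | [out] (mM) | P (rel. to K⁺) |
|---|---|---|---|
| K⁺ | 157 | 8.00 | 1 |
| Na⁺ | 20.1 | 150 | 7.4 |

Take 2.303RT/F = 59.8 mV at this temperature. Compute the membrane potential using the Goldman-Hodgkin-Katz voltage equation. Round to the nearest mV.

34 mV

Vm = 59.8 · log₁₀[(Σ P·[cation]ₒ + Σ P·[anion]ᵢ) / (Σ P·[cation]ᵢ + Σ P·[anion]ₒ)]
Numerator = 1×8.00 + 7.4×150 = 1118
Denominator = 1×157 + 7.4×20.1 = 305.7
Vm = 59.8 · log₁₀(3.6567) = 59.8 × (0.5631) = 33.67 mV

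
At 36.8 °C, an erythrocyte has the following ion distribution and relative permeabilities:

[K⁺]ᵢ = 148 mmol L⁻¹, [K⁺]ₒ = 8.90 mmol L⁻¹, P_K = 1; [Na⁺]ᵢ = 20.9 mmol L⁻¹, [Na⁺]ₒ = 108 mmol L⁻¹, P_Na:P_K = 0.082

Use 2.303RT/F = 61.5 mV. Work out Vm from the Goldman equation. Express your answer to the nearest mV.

-57 mV

Vm = 61.5 · log₁₀[(Σ P·[cation]ₒ + Σ P·[anion]ᵢ) / (Σ P·[cation]ᵢ + Σ P·[anion]ₒ)]
Numerator = 1×8.90 + 0.082×108 = 17.76
Denominator = 1×148 + 0.082×20.9 = 149.7
Vm = 61.5 · log₁₀(0.1186) = 61.5 × (-0.9259) = -56.94 mV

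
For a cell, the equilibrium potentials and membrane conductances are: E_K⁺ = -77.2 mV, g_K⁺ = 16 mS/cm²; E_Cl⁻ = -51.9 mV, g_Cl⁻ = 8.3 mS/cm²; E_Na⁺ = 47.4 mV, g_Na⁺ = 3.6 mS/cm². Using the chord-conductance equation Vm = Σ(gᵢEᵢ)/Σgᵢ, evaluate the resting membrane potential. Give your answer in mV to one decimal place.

Σ gᵢEᵢ = 16·(-77.2) + 8.3·(-51.9) + 3.6·(47.4) = -1495.33
Σ gᵢ = 16 + 8.3 + 3.6 = 27.9
Vm = -1495.33 / 27.9 = -53.60 mV

-53.6 mV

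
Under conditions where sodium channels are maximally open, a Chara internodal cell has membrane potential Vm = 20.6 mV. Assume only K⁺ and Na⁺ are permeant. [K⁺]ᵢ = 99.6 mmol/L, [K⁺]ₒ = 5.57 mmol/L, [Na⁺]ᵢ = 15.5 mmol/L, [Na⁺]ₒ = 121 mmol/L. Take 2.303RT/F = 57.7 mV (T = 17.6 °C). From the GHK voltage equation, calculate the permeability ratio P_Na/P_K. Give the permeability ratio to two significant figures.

2.6

Let α = P_Na/P_K. GHK: Vm = 57.7·log₁₀[(Kₒ + α·Naₒ)/(Kᵢ + α·Naᵢ)].
10^(Vm/57.7) = 10^(20.6/57.7) = 2.2752
So 2.2752·(Kᵢ + α·Naᵢ) = Kₒ + α·Naₒ → α = (2.2752·99.6 − 5.57) / (121.0 − 2.2752·15.5)
α = (226.6 − 5.57) / (121.0 − 35.27) = 221/85.73 = 2.578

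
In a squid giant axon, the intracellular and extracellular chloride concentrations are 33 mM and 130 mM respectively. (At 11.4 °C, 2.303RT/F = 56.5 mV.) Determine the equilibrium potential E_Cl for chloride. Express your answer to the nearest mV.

-34 mV

E = (56.5/z) · log₁₀([Cl⁻]_out/[Cl⁻]_in) with z = -1.
For an anion, dividing by z = -1 reverses the sign.
= (56.5/-1) · log₁₀(130/33) = -56.50 · log₁₀(3.939)
= -56.50 · (0.5954) = -33.64 mV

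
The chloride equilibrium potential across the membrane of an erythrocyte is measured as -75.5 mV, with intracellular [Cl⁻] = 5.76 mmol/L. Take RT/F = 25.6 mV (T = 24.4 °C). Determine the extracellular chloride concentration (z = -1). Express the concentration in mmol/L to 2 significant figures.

Nernst: E = (25.6/-1) · ln([out]/[in]), so ln([out]/[in]) = -75.5 × -1 / 25.6 = 2.9492.
[out]/[in] = e^(2.9492) = 19.09.
[out] = 19.09 × 5.76 = 110 mmol/L.

110 mmol/L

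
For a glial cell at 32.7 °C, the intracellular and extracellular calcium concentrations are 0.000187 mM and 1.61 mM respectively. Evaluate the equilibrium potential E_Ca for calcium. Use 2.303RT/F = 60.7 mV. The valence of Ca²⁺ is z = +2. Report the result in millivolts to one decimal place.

119.4 mV

E = (60.7/z) · log₁₀([Ca²⁺]_out/[Ca²⁺]_in) with z = +2.
= (60.7/2) · log₁₀(1.61/0.000187) = 30.35 · log₁₀(8610)
= 30.35 · (3.9350) = 119.43 mV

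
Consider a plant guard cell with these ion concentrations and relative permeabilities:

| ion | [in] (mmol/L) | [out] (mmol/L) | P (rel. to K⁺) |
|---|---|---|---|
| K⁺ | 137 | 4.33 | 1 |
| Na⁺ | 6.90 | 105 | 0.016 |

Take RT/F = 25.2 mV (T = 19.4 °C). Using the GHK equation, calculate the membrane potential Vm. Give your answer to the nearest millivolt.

Vm = 25.2 · ln[(Σ P·[cation]ₒ + Σ P·[anion]ᵢ) / (Σ P·[cation]ᵢ + Σ P·[anion]ₒ)]
Numerator = 1×4.33 + 0.016×105 = 6.01
Denominator = 1×137 + 0.016×6.90 = 137.1
Vm = 25.2 · ln(0.043833) = 25.2 × (-3.1274) = -78.81 mV

-79 mV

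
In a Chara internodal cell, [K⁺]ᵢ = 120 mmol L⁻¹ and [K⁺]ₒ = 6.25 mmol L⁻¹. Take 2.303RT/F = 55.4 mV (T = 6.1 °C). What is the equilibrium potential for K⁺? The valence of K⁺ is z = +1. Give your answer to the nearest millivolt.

E = (55.4/z) · log₁₀([K⁺]_out/[K⁺]_in) with z = +1.
= (55.4/1) · log₁₀(6.25/120) = 55.40 · log₁₀(0.05208)
= 55.40 · (-1.2833) = -71.09 mV

-71 mV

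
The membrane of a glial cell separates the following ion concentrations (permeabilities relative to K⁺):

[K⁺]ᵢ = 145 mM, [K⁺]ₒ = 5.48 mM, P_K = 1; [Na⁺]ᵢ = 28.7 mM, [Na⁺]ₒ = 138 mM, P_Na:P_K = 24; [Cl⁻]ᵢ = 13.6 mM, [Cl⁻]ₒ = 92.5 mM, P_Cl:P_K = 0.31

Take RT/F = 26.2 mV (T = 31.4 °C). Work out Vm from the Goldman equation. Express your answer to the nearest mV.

35 mV

Vm = 26.2 · ln[(Σ P·[cation]ₒ + Σ P·[anion]ᵢ) / (Σ P·[cation]ᵢ + Σ P·[anion]ₒ)]
Numerator = 1×5.48 + 24×138 + 0.31×13.6 = 3322
Denominator = 1×145 + 24×28.7 + 0.31×92.5 = 862.5
Vm = 26.2 · ln(3.8514) = 26.2 × (1.3484) = 35.33 mV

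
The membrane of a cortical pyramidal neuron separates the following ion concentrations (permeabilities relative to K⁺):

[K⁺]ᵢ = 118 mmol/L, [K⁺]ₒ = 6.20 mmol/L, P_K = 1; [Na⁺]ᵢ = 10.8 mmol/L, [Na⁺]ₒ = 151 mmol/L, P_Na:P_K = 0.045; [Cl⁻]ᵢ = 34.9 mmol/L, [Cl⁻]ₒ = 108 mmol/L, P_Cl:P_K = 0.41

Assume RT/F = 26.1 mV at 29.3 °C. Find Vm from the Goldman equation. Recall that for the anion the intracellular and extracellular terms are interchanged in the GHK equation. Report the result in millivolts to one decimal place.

-46.6 mV

Vm = 26.1 · ln[(Σ P·[cation]ₒ + Σ P·[anion]ᵢ) / (Σ P·[cation]ᵢ + Σ P·[anion]ₒ)]
Numerator = 1×6.20 + 0.045×151 + 0.41×34.9 = 27.3
Denominator = 1×118 + 0.045×10.8 + 0.41×108 = 162.8
Vm = 26.1 · ln(0.16775) = 26.1 × (-1.7853) = -46.60 mV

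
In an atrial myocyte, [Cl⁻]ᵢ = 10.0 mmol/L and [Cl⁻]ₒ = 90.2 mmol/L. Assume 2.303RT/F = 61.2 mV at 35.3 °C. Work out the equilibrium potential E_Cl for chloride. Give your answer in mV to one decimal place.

-58.5 mV

E = (61.2/z) · log₁₀([Cl⁻]_out/[Cl⁻]_in) with z = -1.
For an anion, dividing by z = -1 reverses the sign.
= (61.2/-1) · log₁₀(90.2/10.0) = -61.20 · log₁₀(9.02)
= -61.20 · (0.9552) = -58.46 mV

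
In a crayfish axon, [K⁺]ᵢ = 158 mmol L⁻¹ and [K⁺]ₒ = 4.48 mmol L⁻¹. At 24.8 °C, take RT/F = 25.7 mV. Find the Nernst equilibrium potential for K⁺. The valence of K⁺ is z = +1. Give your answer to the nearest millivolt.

E = (25.7/z) · ln([K⁺]_out/[K⁺]_in) with z = +1.
= (25.7/1) · ln(4.48/158) = 25.70 · ln(0.02835)
= 25.70 · (-3.5630) = -91.57 mV

-92 mV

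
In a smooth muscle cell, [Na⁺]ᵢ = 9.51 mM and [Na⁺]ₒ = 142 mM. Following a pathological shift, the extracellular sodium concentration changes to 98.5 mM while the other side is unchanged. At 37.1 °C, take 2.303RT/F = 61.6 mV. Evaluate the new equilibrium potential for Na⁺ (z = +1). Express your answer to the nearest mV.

After the shift: [Na⁺]_out = 98.5, [Na⁺]_in = 9.51 mM.
E_new = (61.6/1)·log₁₀(98.5/9.51) = 61.60 · (1.0153) = 62.54 mV

63 mV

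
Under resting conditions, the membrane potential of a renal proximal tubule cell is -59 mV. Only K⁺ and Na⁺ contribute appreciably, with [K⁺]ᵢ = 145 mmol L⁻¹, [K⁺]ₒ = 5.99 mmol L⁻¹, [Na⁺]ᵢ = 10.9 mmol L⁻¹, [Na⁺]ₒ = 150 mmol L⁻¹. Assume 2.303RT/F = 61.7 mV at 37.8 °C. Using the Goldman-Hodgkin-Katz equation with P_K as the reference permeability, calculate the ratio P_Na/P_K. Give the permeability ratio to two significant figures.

Let α = P_Na/P_K. GHK: Vm = 61.7·log₁₀[(Kₒ + α·Naₒ)/(Kᵢ + α·Naᵢ)].
10^(Vm/61.7) = 10^(-59.0/61.7) = 0.1106
So 0.1106·(Kᵢ + α·Naᵢ) = Kₒ + α·Naₒ → α = (0.1106·145.0 − 5.99) / (150.0 − 0.1106·10.9)
α = (16.04 − 5.99) / (150.0 − 1.206) = 10.05/148.8 = 0.06752

0.068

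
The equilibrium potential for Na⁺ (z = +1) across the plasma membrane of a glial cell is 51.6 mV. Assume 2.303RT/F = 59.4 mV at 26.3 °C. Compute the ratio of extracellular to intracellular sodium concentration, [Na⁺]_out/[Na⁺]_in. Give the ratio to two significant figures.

log₁₀([out]/[in]) = E·z/(59.4) = 51.6 × 1 / 59.4 = 0.8687
[out]/[in] = 10^(0.8687) = 7.391

7.4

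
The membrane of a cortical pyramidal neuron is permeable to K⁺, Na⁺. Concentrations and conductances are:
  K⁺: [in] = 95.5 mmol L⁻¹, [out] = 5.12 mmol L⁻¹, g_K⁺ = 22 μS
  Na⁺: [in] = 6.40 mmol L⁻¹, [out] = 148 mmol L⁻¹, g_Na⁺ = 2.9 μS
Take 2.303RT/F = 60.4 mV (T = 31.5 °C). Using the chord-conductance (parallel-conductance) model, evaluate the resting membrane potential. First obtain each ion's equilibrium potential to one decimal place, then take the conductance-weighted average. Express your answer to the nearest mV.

E_K⁺ = (60.4/1)·log₁₀(5.12/95.5) = -76.8 mV
E_Na⁺ = (60.4/1)·log₁₀(148/6.40) = 82.4 mV
Vm = (Σ gᵢEᵢ)/(Σ gᵢ) = (22·-76.8 + 2.9·82.4) / (22 + 2.9)
= -1450.64 / 24.9 = -58.26 mV

-58 mV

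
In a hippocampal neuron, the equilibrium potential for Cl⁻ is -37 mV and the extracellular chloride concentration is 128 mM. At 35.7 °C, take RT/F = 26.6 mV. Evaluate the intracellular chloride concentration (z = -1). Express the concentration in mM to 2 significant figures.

Nernst: E = (26.6/-1) · ln([out]/[in]), so ln([out]/[in]) = -37.0 × -1 / 26.6 = 1.3910.
[out]/[in] = e^(1.3910) = 4.019.
[in] = 128 / 4.019 = 31.85 mM.

32 mM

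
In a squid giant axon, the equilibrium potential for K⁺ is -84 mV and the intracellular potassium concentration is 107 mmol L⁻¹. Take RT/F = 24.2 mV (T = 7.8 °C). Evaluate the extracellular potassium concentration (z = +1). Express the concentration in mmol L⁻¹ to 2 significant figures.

Nernst: E = (24.2/1) · ln([out]/[in]), so ln([out]/[in]) = -84.0 × 1 / 24.2 = -3.4711.
[out]/[in] = e^(-3.4711) = 0.03108.
[out] = 0.03108 × 107 = 3.326 mmol L⁻¹.

3.3 mmol L⁻¹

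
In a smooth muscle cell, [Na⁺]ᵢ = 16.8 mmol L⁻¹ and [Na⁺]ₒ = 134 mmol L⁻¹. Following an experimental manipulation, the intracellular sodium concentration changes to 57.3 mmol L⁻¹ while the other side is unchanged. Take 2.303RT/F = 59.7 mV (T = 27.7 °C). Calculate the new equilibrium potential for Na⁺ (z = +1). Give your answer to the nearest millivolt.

After the shift: [Na⁺]_out = 134, [Na⁺]_in = 57.3 mmol L⁻¹.
E_new = (59.7/1)·log₁₀(134/57.3) = 59.70 · (0.3690) = 22.03 mV

22 mV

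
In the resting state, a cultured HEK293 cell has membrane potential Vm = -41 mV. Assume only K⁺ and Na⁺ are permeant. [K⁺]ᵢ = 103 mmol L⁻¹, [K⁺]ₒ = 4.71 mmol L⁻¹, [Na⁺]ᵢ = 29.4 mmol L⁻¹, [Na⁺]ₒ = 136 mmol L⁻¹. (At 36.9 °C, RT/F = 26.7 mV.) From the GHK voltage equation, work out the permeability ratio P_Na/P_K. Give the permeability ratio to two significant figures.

Let α = P_Na/P_K. GHK: Vm = 26.7·ln[(Kₒ + α·Naₒ)/(Kᵢ + α·Naᵢ)].
e^(Vm/26.7) = e^(-41.0/26.7) = 0.21533
So 0.21533·(Kᵢ + α·Naᵢ) = Kₒ + α·Naₒ → α = (0.21533·103.0 − 4.71) / (136.0 − 0.21533·29.4)
α = (22.18 − 4.71) / (136.0 − 6.331) = 17.47/129.7 = 0.1347

0.13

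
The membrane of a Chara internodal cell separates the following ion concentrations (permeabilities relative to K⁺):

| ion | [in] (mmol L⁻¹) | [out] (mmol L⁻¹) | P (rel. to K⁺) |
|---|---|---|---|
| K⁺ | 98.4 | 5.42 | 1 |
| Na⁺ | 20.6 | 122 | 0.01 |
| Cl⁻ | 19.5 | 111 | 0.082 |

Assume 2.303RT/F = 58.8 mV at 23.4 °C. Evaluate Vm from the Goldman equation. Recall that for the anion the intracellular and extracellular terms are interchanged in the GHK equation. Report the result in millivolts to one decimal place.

-65.6 mV

Vm = 58.8 · log₁₀[(Σ P·[cation]ₒ + Σ P·[anion]ᵢ) / (Σ P·[cation]ᵢ + Σ P·[anion]ₒ)]
Numerator = 1×5.42 + 0.01×122 + 0.082×19.5 = 8.239
Denominator = 1×98.4 + 0.01×20.6 + 0.082×111 = 107.7
Vm = 58.8 · log₁₀(0.076494) = 58.8 × (-1.1164) = -65.64 mV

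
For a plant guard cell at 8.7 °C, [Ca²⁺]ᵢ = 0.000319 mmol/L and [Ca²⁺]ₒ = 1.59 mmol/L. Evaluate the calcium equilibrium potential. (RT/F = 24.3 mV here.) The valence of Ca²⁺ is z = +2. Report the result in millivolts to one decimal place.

E = (24.3/z) · ln([Ca²⁺]_out/[Ca²⁺]_in) with z = +2.
= (24.3/2) · ln(1.59/0.000319) = 12.15 · ln(4984)
= 12.15 · (8.5141) = 103.45 mV

103.4 mV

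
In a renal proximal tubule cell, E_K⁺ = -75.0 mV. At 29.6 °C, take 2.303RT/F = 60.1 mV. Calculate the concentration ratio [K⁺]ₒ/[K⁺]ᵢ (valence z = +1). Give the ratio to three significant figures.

0.0565

log₁₀([out]/[in]) = E·z/(60.1) = -75.0 × 1 / 60.1 = -1.2479
[out]/[in] = 10^(-1.2479) = 0.0565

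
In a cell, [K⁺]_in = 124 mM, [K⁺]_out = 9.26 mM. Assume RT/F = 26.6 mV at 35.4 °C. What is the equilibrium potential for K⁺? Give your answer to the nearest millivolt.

-69 mV

E = (26.6/z) · ln([K⁺]_out/[K⁺]_in) with z = +1.
= (26.6/1) · ln(9.26/124) = 26.60 · ln(0.07468)
= 26.60 · (-2.5946) = -69.02 mV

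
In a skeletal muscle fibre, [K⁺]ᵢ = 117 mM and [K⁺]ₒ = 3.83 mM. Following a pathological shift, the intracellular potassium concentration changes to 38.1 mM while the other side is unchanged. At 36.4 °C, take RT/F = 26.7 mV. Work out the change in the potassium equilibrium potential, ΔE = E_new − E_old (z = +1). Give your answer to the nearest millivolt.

30 mV

E_old = (26.7/1)·ln(3.83/117) = -91.30 mV
E_new = (26.7/1)·ln(3.83/38.1) = -61.34 mV
ΔE = -61.34 − (-91.30) = 29.96 mV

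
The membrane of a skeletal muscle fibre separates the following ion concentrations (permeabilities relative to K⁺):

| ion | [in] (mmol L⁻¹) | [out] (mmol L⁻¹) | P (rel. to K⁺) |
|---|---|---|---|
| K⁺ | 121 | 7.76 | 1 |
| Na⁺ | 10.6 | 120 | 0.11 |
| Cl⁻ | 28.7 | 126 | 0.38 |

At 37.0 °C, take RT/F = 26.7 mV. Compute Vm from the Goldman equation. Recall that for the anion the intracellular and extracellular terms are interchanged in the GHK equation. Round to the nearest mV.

Vm = 26.7 · ln[(Σ P·[cation]ₒ + Σ P·[anion]ᵢ) / (Σ P·[cation]ᵢ + Σ P·[anion]ₒ)]
Numerator = 1×7.76 + 0.11×120 + 0.38×28.7 = 31.87
Denominator = 1×121 + 0.11×10.6 + 0.38×126 = 170
Vm = 26.7 · ln(0.1874) = 26.7 × (-1.6745) = -44.71 mV

-45 mV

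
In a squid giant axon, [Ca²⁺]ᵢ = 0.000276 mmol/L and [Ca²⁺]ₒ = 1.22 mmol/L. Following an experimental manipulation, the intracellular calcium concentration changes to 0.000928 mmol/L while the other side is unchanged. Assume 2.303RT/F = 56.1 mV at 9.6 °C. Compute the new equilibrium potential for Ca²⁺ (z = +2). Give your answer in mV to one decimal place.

87.5 mV

After the shift: [Ca²⁺]_out = 1.22, [Ca²⁺]_in = 0.000928 mmol/L.
E_new = (56.1/2)·log₁₀(1.22/0.000928) = 28.05 · (3.1188) = 87.48 mV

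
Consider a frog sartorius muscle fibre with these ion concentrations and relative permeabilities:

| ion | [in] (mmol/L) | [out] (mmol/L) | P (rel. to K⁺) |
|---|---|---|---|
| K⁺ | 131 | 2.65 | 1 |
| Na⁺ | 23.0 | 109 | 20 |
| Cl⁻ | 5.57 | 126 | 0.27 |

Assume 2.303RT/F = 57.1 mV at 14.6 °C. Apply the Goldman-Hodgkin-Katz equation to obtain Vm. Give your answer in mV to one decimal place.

Vm = 57.1 · log₁₀[(Σ P·[cation]ₒ + Σ P·[anion]ᵢ) / (Σ P·[cation]ᵢ + Σ P·[anion]ₒ)]
Numerator = 1×2.65 + 20×109 + 0.27×5.57 = 2184
Denominator = 1×131 + 20×23.0 + 0.27×126 = 625
Vm = 57.1 · log₁₀(3.4945) = 57.1 × (0.5434) = 31.03 mV

31.0 mV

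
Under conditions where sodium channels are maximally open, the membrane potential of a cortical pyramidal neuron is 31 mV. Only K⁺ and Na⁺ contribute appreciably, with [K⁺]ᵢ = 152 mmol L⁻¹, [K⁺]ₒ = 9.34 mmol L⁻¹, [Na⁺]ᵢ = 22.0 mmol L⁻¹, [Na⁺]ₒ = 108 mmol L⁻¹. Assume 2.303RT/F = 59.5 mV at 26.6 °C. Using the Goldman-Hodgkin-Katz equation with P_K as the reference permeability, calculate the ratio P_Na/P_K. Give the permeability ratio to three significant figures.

Let α = P_Na/P_K. GHK: Vm = 59.5·log₁₀[(Kₒ + α·Naₒ)/(Kᵢ + α·Naᵢ)].
10^(Vm/59.5) = 10^(31.0/59.5) = 3.319
So 3.319·(Kᵢ + α·Naᵢ) = Kₒ + α·Naₒ → α = (3.319·152.0 − 9.34) / (108.0 − 3.319·22.0)
α = (504.5 − 9.34) / (108.0 − 73.02) = 495.1/34.98 = 14.15

14.2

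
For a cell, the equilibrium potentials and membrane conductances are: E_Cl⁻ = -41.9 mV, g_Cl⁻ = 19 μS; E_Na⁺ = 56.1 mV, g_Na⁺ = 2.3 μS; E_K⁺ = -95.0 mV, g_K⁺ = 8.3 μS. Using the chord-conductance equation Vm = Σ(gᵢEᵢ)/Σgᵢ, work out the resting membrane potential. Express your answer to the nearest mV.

Σ gᵢEᵢ = 19·(-41.9) + 2.3·(56.1) + 8.3·(-95.0) = -1455.57
Σ gᵢ = 19 + 2.3 + 8.3 = 29.6
Vm = -1455.57 / 29.6 = -49.17 mV

-49 mV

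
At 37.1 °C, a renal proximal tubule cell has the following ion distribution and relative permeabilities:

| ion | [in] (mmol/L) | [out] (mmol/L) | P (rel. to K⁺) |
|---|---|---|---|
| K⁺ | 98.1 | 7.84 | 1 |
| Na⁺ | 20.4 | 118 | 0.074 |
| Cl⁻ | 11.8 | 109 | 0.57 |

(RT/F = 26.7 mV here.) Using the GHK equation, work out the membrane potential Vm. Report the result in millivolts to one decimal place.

Vm = 26.7 · ln[(Σ P·[cation]ₒ + Σ P·[anion]ᵢ) / (Σ P·[cation]ᵢ + Σ P·[anion]ₒ)]
Numerator = 1×7.84 + 0.074×118 + 0.57×11.8 = 23.3
Denominator = 1×98.1 + 0.074×20.4 + 0.57×109 = 161.7
Vm = 26.7 · ln(0.14405) = 26.7 × (-1.9376) = -51.73 mV

-51.7 mV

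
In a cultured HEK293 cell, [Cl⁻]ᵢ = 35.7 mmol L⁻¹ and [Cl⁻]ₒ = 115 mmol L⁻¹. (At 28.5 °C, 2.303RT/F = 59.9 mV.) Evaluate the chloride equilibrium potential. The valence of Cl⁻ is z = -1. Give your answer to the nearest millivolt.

E = (59.9/z) · log₁₀([Cl⁻]_out/[Cl⁻]_in) with z = -1.
For an anion, dividing by z = -1 reverses the sign.
= (59.9/-1) · log₁₀(115/35.7) = -59.90 · log₁₀(3.221)
= -59.90 · (0.5080) = -30.43 mV

-30 mV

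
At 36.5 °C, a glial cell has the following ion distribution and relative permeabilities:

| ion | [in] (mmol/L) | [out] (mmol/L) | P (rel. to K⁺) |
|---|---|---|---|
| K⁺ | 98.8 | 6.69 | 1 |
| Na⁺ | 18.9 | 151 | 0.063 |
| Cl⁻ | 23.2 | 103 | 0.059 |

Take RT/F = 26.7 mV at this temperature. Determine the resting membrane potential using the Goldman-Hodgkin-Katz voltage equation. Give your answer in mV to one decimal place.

Vm = 26.7 · ln[(Σ P·[cation]ₒ + Σ P·[anion]ᵢ) / (Σ P·[cation]ᵢ + Σ P·[anion]ₒ)]
Numerator = 1×6.69 + 0.063×151 + 0.059×23.2 = 17.57
Denominator = 1×98.8 + 0.063×18.9 + 0.059×103 = 106.1
Vm = 26.7 · ln(0.16567) = 26.7 × (-1.7978) = -48.00 mV

-48.0 mV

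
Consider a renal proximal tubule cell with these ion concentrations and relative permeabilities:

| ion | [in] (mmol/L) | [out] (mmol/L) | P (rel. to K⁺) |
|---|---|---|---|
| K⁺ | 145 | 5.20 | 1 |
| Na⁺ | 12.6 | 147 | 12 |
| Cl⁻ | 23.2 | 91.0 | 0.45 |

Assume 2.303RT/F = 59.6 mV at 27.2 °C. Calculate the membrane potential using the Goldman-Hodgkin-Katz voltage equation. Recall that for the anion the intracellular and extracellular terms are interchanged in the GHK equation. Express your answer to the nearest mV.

43 mV

Vm = 59.6 · log₁₀[(Σ P·[cation]ₒ + Σ P·[anion]ᵢ) / (Σ P·[cation]ᵢ + Σ P·[anion]ₒ)]
Numerator = 1×5.20 + 12×147 + 0.45×23.2 = 1780
Denominator = 1×145 + 12×12.6 + 0.45×91.0 = 337.1
Vm = 59.6 · log₁₀(5.2785) = 59.6 × (0.7225) = 43.06 mV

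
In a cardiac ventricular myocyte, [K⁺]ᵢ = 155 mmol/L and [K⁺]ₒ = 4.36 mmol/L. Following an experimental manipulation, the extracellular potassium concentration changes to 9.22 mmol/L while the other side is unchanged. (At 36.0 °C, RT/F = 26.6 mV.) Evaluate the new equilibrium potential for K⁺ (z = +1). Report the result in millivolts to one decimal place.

-75.1 mV

After the shift: [K⁺]_out = 9.22, [K⁺]_in = 155 mmol/L.
E_new = (26.6/1)·ln(9.22/155) = 26.60 · (-2.8221) = -75.07 mV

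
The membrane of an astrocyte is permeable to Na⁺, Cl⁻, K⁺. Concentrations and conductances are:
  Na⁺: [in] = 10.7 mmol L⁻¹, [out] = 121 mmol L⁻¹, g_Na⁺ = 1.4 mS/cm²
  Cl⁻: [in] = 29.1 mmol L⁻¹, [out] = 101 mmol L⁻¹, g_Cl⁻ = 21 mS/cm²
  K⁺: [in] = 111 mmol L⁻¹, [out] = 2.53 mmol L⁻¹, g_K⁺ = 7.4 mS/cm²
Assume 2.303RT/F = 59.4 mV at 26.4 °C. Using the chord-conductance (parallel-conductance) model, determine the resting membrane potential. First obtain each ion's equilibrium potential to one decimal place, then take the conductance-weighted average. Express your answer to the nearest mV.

-44 mV

E_Na⁺ = (59.4/1)·log₁₀(121/10.7) = 62.6 mV
E_Cl⁻ = (59.4/-1)·log₁₀(101/29.1) = -32.1 mV
E_K⁺ = (59.4/1)·log₁₀(2.53/111) = -97.5 mV
Vm = (Σ gᵢEᵢ)/(Σ gᵢ) = (1.4·62.6 + 21·-32.1 + 7.4·-97.5) / (1.4 + 21 + 7.4)
= -1307.96 / 29.8 = -43.89 mV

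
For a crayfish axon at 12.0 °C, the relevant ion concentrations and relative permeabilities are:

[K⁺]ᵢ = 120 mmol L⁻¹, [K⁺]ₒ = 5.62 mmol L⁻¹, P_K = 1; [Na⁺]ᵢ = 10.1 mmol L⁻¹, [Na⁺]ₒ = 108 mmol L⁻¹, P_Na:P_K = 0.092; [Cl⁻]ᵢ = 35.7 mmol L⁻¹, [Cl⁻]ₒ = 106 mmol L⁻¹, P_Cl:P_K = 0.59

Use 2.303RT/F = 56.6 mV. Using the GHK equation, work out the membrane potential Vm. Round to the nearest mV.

Vm = 56.6 · log₁₀[(Σ P·[cation]ₒ + Σ P·[anion]ᵢ) / (Σ P·[cation]ᵢ + Σ P·[anion]ₒ)]
Numerator = 1×5.62 + 0.092×108 + 0.59×35.7 = 36.62
Denominator = 1×120 + 0.092×10.1 + 0.59×106 = 183.5
Vm = 56.6 · log₁₀(0.19959) = 56.6 × (-0.6999) = -39.61 mV

-40 mV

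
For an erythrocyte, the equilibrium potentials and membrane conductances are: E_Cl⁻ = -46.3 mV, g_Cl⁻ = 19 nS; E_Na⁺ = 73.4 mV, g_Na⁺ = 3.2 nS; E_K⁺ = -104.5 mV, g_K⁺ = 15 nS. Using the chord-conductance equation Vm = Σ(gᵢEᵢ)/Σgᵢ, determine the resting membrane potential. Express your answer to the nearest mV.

-59 mV

Σ gᵢEᵢ = 19·(-46.3) + 3.2·(73.4) + 15·(-104.5) = -2212.32
Σ gᵢ = 19 + 3.2 + 15 = 37.2
Vm = -2212.32 / 37.2 = -59.47 mV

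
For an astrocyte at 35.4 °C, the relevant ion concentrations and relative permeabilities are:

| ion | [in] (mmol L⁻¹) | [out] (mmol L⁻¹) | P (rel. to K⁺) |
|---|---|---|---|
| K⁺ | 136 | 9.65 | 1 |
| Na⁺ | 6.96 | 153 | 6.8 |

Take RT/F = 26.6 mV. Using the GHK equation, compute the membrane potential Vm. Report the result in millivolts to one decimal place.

46.4 mV

Vm = 26.6 · ln[(Σ P·[cation]ₒ + Σ P·[anion]ᵢ) / (Σ P·[cation]ᵢ + Σ P·[anion]ₒ)]
Numerator = 1×9.65 + 6.8×153 = 1050
Denominator = 1×136 + 6.8×6.96 = 183.3
Vm = 26.6 · ln(5.7277) = 26.6 × (1.7453) = 46.43 mV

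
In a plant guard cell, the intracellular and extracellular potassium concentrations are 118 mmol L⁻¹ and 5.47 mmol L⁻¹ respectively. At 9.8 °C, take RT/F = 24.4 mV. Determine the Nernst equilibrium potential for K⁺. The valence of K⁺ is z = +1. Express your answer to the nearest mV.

E = (24.4/z) · ln([K⁺]_out/[K⁺]_in) with z = +1.
= (24.4/1) · ln(5.47/118) = 24.40 · ln(0.04636)
= 24.40 · (-3.0714) = -74.94 mV

-75 mV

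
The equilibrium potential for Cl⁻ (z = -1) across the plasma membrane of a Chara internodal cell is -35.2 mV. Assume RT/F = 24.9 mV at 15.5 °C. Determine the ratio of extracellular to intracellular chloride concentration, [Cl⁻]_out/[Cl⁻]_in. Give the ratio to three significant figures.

4.11

ln([out]/[in]) = E·z/(24.9) = -35.2 × -1 / 24.9 = 1.4137
[out]/[in] = e^(1.4137) = 4.111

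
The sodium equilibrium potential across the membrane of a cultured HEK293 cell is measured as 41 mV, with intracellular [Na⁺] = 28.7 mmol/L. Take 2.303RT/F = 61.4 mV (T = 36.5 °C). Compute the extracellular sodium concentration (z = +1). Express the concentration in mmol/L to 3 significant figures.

Nernst: E = (61.4/1) · log₁₀([out]/[in]), so log₁₀([out]/[in]) = 41.0 × 1 / 61.4 = 0.6678.
[out]/[in] = 10^(0.6678) = 4.653.
[out] = 4.653 × 28.7 = 133.5 mmol/L.

134 mmol/L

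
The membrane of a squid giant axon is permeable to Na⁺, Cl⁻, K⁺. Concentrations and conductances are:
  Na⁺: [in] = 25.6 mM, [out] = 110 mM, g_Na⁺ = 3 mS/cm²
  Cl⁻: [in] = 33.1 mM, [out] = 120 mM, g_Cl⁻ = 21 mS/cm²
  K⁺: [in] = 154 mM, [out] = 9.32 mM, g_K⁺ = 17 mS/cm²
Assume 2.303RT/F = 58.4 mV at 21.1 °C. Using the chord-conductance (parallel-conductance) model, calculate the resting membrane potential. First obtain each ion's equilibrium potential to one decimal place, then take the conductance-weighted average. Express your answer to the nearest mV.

-44 mV

E_Na⁺ = (58.4/1)·log₁₀(110/25.6) = 37.0 mV
E_Cl⁻ = (58.4/-1)·log₁₀(120/33.1) = -32.7 mV
E_K⁺ = (58.4/1)·log₁₀(9.32/154) = -71.1 mV
Vm = (Σ gᵢEᵢ)/(Σ gᵢ) = (3·37.0 + 21·-32.7 + 17·-71.1) / (3 + 21 + 17)
= -1784.40 / 41 = -43.52 mV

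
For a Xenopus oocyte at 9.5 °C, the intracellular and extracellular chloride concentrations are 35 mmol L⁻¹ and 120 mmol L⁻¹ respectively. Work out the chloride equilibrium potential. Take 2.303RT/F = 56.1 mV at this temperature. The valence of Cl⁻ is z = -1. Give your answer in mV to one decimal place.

E = (56.1/z) · log₁₀([Cl⁻]_out/[Cl⁻]_in) with z = -1.
For an anion, dividing by z = -1 reverses the sign.
= (56.1/-1) · log₁₀(120/35) = -56.10 · log₁₀(3.429)
= -56.10 · (0.5351) = -30.02 mV

-30.0 mV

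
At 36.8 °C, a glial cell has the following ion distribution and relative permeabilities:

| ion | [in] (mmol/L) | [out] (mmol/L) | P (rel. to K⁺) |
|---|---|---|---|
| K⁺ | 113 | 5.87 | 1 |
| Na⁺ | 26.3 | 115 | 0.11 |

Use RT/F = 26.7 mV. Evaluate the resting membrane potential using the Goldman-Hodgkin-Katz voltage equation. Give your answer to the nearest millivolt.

-49 mV

Vm = 26.7 · ln[(Σ P·[cation]ₒ + Σ P·[anion]ᵢ) / (Σ P·[cation]ᵢ + Σ P·[anion]ₒ)]
Numerator = 1×5.87 + 0.11×115 = 18.52
Denominator = 1×113 + 0.11×26.3 = 115.9
Vm = 26.7 · ln(0.1598) = 26.7 × (-1.8338) = -48.96 mV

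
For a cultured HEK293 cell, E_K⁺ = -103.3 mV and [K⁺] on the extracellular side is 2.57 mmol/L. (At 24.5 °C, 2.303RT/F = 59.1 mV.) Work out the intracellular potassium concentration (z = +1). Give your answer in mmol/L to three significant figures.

Nernst: E = (59.1/1) · log₁₀([out]/[in]), so log₁₀([out]/[in]) = -103.3 × 1 / 59.1 = -1.7479.
[out]/[in] = 10^(-1.7479) = 0.01787.
[in] = 2.57 / 0.01787 = 143.8 mmol/L.

144 mmol/L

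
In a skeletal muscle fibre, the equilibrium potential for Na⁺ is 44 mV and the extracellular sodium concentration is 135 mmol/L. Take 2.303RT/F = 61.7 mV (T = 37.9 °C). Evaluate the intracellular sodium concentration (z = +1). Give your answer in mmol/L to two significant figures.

26 mmol/L

Nernst: E = (61.7/1) · log₁₀([out]/[in]), so log₁₀([out]/[in]) = 44.0 × 1 / 61.7 = 0.7131.
[out]/[in] = 10^(0.7131) = 5.166.
[in] = 135 / 5.166 = 26.13 mmol/L.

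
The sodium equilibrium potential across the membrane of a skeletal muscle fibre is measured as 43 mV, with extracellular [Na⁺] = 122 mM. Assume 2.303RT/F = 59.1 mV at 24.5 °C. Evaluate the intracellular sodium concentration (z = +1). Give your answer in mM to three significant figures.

Nernst: E = (59.1/1) · log₁₀([out]/[in]), so log₁₀([out]/[in]) = 43.0 × 1 / 59.1 = 0.7276.
[out]/[in] = 10^(0.7276) = 5.34.
[in] = 122 / 5.34 = 22.84 mM.

22.8 mM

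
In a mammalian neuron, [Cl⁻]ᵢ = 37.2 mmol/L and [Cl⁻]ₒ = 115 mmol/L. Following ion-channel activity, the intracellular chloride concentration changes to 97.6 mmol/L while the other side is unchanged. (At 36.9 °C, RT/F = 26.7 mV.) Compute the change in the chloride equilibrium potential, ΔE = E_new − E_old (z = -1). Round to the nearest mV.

E_old = (26.7/-1)·ln(115/37.2) = -30.13 mV
E_new = (26.7/-1)·ln(115/97.6) = -4.38 mV
ΔE = -4.38 − (-30.13) = 25.75 mV

26 mV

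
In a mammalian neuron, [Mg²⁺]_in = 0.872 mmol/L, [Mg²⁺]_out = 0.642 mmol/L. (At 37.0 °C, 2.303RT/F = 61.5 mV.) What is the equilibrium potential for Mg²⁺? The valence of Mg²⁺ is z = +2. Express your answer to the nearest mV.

-4 mV

E = (61.5/z) · log₁₀([Mg²⁺]_out/[Mg²⁺]_in) with z = +2.
= (61.5/2) · log₁₀(0.642/0.872) = 30.75 · log₁₀(0.7362)
= 30.75 · (-0.1330) = -4.09 mV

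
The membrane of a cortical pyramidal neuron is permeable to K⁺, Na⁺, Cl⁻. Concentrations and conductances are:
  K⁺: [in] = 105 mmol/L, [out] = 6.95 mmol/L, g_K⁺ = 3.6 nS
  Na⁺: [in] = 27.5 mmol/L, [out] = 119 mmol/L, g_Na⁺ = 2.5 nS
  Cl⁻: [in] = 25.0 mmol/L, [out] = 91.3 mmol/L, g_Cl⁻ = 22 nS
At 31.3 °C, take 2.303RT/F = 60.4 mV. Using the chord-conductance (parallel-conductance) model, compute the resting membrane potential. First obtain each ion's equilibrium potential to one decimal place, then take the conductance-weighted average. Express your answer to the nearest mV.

E_K⁺ = (60.4/1)·log₁₀(6.95/105) = -71.2 mV
E_Na⁺ = (60.4/1)·log₁₀(119/27.5) = 38.4 mV
E_Cl⁻ = (60.4/-1)·log₁₀(91.3/25.0) = -34.0 mV
Vm = (Σ gᵢEᵢ)/(Σ gᵢ) = (3.6·-71.2 + 2.5·38.4 + 22·-34.0) / (3.6 + 2.5 + 22)
= -908.32 / 28.1 = -32.32 mV

-32 mV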